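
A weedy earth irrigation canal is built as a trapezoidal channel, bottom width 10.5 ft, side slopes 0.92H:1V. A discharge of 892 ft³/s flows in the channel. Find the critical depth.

At critical depth, Q² T / (g A³) = 1, i.e. A³/T = Q²/g = 892²/32.2 = 24710.
Trying y = 5.91 ft: A³/T = 39090 — high.
Trying y = 4.49 ft: A³/T = 15110 — low.
Trying y = 5.18 ft: A³/T = 24680 — close enough.

y_c = 5.18 ft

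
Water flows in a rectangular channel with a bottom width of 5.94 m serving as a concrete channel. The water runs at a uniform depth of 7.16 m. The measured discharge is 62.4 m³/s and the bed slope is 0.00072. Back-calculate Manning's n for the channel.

Flow area A = b·y = 5.94 × 7.16 = 42.53 m². Wetted perimeter P = b + 2y = 5.94 + 2×7.16 = 20.26 m.
Hydraulic radius R = A/P = 42.53/20.26 = 2.099 m.
Rearranging Manning's equation: n = (1/Q) A R^(2/3) S^(1/2) = (1/62.4) × 42.53 × 2.099^(2/3) × √0.00072 = 0.03.

n = 0.03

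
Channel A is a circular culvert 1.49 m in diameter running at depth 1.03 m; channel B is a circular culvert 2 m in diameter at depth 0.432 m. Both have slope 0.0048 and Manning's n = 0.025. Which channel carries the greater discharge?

channel A

Channel A: For a circular section of diameter D = 1.49 m at depth y = 1.03 m, the central angle is θ = 2 arccos(1 − 2y/D) = 3.927 rad. Then A = (D²/8)(θ − sin θ) = 1.286 m² and P = Dθ/2 = 2.925 m. Hydraulic radius R = A/P = 1.286/2.925 = 0.4396 m. Q_A = (1/0.025)·1.286·0.4396^(2/3)·√0.0048 = 2.06 m³/s.
Channel B: For a circular section of diameter D = 2 m at depth y = 0.432 m, the central angle is θ = 2 arccos(1 − 2y/D) = 1.933 rad. Then A = (D²/8)(θ − sin θ) = 0.4992 m² and P = Dθ/2 = 1.933 m. Hydraulic radius R = A/P = 0.4992/1.933 = 0.2582 m. Q_B = (1/0.025)·0.4992·0.2582^(2/3)·√0.0048 = 0.561 m³/s.
Q_A = 2.06 m³/s vs Q_B = 0.561 m³/s, so channel A carries more.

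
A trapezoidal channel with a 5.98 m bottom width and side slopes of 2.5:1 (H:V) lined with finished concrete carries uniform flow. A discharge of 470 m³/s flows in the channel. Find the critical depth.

At critical depth, Q² T / (g A³) = 1, i.e. A³/T = Q²/g = 470²/9.81 = 22520.
Try y = 6.17 m: A³/T = 62550 — over.
Try y = 3.81 m: A³/T = 8236 — short.
Try y = 4.86 m: A³/T = 22590 — matches.

y_c = 4.86 m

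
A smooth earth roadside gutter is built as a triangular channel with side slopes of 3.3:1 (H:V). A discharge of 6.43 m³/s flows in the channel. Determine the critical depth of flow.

y_c = 0.95 m

At critical depth, Q² T / (g A³) = 1, i.e. A³/T = Q²/g = 6.43²/9.81 = 4.215.
Trying y = 0.855 m: A³/T = 2.488 — low.
Trying y = 1.12 m: A³/T = 9.596 — high.
Trying y = 0.95 m: A³/T = 4.213 — ≈ 4.215.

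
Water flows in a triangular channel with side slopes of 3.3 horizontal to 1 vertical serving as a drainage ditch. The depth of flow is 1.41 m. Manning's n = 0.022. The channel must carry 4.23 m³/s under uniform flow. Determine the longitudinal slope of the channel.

For a triangular section with side slope z = 3.3: A = zy² = 3.3×1.41² = 6.561 m²; P = 2y√(1+z²) = 2×1.41×3.448 = 9.724 m.
Hydraulic radius R = A/P = 6.561/9.724 = 0.6747 m.
From Manning's equation, S = [nQ / (1 A R^(2/3))]² = [0.022 × 4.23 / (1 × 6.561 × 0.6747^(2/3))]² = 0.00034.

S = 0.00034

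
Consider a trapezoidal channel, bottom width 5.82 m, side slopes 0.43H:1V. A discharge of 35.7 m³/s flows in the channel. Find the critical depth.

At critical depth, Q² T / (g A³) = 1, i.e. A³/T = Q²/g = 35.7²/9.81 = 129.9.
Trying y = 1.32 m: A³/T = 86.18 — low.
Trying y = 1.67 m: A³/T = 179.4 — high.
Trying y = 1.51 m: A³/T = 131 — matches.

y_c = 1.51 m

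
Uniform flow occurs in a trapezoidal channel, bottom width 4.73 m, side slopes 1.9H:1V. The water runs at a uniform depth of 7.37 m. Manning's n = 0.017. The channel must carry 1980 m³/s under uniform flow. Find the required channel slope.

S = 0.01

With bottom width b = 4.73 m and side slope z = 1.9: A = (b + zy)y = (4.73 + 1.9×7.37)×7.37 = 138.1 m²; P = b + 2y√(1+z²) = 4.73 + 2×7.37×2.147 = 36.38 m.
Hydraulic radius R = A/P = 138.1/36.38 = 3.795 m.
From Manning's equation, S = [nQ / (1 A R^(2/3))]² = [0.017 × 1980 / (1 × 138.1 × 3.795^(2/3))]² = 0.01.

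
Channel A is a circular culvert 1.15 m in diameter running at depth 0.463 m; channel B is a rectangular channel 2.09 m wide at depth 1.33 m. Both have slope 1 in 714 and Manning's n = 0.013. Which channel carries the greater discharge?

Channel A: For a circular section of diameter D = 1.15 m at depth y = 0.463 m, the central angle is θ = 2 arccos(1 − 2y/D) = 2.75 rad. Then A = (D²/8)(θ − sin θ) = 0.3914 m² and P = Dθ/2 = 1.581 m. Hydraulic radius R = A/P = 0.3914/1.581 = 0.2475 m. Q_A = (1/0.013)·0.3914·0.2475^(2/3)·√0.001401 = 0.4442 m³/s.
Channel B: Flow area A = b·y = 2.09 × 1.33 = 2.78 m². Wetted perimeter P = b + 2y = 2.09 + 2×1.33 = 4.75 m. Hydraulic radius R = A/P = 2.78/4.75 = 0.5852 m. Q_B = (1/0.013)·2.78·0.5852^(2/3)·√0.001401 = 5.599 m³/s.
Q_A = 0.4442 m³/s vs Q_B = 5.599 m³/s, so channel B carries more.

channel B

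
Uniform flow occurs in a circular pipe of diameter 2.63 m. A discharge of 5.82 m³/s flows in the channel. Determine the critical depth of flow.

y_c = 1.07 m

At critical depth, Q² T / (g A³) = 1, i.e. A³/T = Q²/g = 5.82²/9.81 = 3.453.
At y = 0.842 m: A³/T = 1.374 — too small.
At y = 1.19 m: A³/T = 5.201 — too large.
At y = 1.07 m: A³/T = 3.461 — close enough.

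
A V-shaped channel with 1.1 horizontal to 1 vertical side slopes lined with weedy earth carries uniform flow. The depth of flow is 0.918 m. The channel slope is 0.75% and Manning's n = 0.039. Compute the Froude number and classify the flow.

For a triangular section with side slope z = 1.1: A = zy² = 1.1×0.918² = 0.927 m²; P = 2y√(1+z²) = 2×0.918×1.487 = 2.729 m.
Hydraulic radius R = A/P = 0.927/2.729 = 0.3396 m.
V = (1/n) R^(2/3) √S = (1/0.039) × 0.3396^(2/3) × √0.0075 = 1.081 m/s. Hydraulic depth D_h = A/T = 0.927/2.02 = 0.459 m.
Froude number Fr = V/√(g·D_h) = 1.081/√(9.81×0.459) = 0.509, which is less than 1, so the flow is subcritical.

subcritical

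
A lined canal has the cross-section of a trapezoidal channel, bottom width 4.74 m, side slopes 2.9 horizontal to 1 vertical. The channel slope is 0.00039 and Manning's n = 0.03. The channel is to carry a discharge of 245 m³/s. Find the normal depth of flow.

y_n = 6.67 m

Manning's equation rearranged: A R^(2/3) = nQ / (1·√S) = 0.03 × 245 / (√0.00039) = 372.2.
Try y = 7.77 m: A R^(2/3) = 537.8 — high.
Try y = 5.23 m: A R^(2/3) = 208.2 — low.
Try y = 6.67 m: A R^(2/3) = 371.6 — matches.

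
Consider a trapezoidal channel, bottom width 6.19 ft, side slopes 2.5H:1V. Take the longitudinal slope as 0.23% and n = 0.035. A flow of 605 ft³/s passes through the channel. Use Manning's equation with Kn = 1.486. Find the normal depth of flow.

Manning's equation rearranged: A R^(2/3) = nQ / (1.486·√S) = 0.035 × 605 / (1.486 × √0.0023) = 297.1.
Try y = 4.25 ft: A R^(2/3) = 130.1 — low.
Try y = 7.06 ft: A R^(2/3) = 410.4 — high.
Try y = 6.14 ft: A R^(2/3) = 297.2 — ≈ 297.1.

y_n = 6.14 ft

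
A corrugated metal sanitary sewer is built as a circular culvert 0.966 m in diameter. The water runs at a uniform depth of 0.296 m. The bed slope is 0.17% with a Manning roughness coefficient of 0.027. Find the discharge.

For a circular section of diameter D = 0.966 m at depth y = 0.296 m, the central angle is θ = 2 arccos(1 − 2y/D) = 2.346 rad. Then A = (D²/8)(θ − sin θ) = 0.1904 m² and P = Dθ/2 = 1.133 m.
Hydraulic radius R = A/P = 0.1904/1.133 = 0.168 m.
Manning's equation: Q = (1/n) A R^(2/3) S^(1/2) = (1/0.027) × 0.1904 × 0.168^(2/3) × 0.0017^(1/2) = 0.0885 m³/s.

Q = 0.0885 m³/s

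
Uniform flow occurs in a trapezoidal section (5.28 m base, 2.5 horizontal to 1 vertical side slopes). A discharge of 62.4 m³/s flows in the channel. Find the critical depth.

y_c = 1.82 m

At critical depth, Q² T / (g A³) = 1, i.e. A³/T = Q²/g = 62.4²/9.81 = 396.9.
Trying y = 2.07 m: A³/T = 648.5 — too large.
Trying y = 1.47 m: A³/T = 180.6 — too small.
Trying y = 1.82 m: A³/T = 398.2 — close enough.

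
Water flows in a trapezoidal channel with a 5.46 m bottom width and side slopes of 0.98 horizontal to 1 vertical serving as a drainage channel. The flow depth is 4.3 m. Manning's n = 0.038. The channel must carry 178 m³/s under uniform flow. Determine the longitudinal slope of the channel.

S = 0.00834

With bottom width b = 5.46 m and side slope z = 0.98: A = (b + zy)y = (5.46 + 0.98×4.3)×4.3 = 41.6 m²; P = b + 2y√(1+z²) = 5.46 + 2×4.3×1.4 = 17.5 m.
Hydraulic radius R = A/P = 41.6/17.5 = 2.377 m.
From Manning's equation, S = [nQ / (1 A R^(2/3))]² = [0.038 × 178 / (1 × 41.6 × 2.377^(2/3))]² = 0.00834.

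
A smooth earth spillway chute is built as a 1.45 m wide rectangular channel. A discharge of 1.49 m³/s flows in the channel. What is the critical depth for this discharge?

For a rectangular channel, critical depth y_c = (q²/g)^(1/3) where q = Q/b = 1.49/1.45 = 1.028 m²/s.
So y_c = (1.028²/9.81)^(1/3) = 0.476 m.

y_c = 0.476 m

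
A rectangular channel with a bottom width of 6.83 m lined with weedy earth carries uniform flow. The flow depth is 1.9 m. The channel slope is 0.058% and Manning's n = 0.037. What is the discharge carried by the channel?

Flow area A = b·y = 6.83 × 1.9 = 12.98 m². Wetted perimeter P = b + 2y = 6.83 + 2×1.9 = 10.63 m.
Hydraulic radius R = A/P = 12.98/10.63 = 1.221 m.
Manning's equation: Q = (1/n) A R^(2/3) S^(1/2) = (1/0.037) × 12.98 × 1.221^(2/3) × 0.00058^(1/2) = 9.65 m³/s.

Q = 9.65 m³/s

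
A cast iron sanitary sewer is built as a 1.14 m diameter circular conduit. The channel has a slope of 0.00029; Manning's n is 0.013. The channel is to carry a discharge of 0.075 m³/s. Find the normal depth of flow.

y_n = 0.277 m

Manning's equation rearranged: A R^(2/3) = nQ / (1·√S) = 0.013 × 0.075 / (√0.00029) = 0.05725.
Try y = 0.195 m: A R^(2/3) = 0.02815 — short.
Try y = 0.336 m: A R^(2/3) = 0.08365 — over.
Try y = 0.277 m: A R^(2/3) = 0.05722 — matches.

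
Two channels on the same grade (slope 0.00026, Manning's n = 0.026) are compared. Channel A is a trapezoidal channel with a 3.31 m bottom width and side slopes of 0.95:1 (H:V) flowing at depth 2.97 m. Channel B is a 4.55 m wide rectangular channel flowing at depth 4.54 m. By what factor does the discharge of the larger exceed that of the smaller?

1.1

Channel A: With bottom width b = 3.31 m and side slope z = 0.95: A = (b + zy)y = (3.31 + 0.95×2.97)×2.97 = 18.21 m²; P = b + 2y√(1+z²) = 3.31 + 2×2.97×1.379 = 11.5 m. Hydraulic radius R = A/P = 18.21/11.5 = 1.583 m. Q_A = (1/0.026)·18.21·1.583^(2/3)·√0.00026 = 15.34 m³/s.
Channel B: Flow area A = b·y = 4.55 × 4.54 = 20.66 m². Wetted perimeter P = b + 2y = 4.55 + 2×4.54 = 13.63 m. Hydraulic radius R = A/P = 20.66/13.63 = 1.516 m. Q_B = (1/0.026)·20.66·1.516^(2/3)·√0.00026 = 16.9 m³/s.
The larger discharge is 16.9 m³/s and the smaller is 15.34 m³/s; the ratio is 1.1.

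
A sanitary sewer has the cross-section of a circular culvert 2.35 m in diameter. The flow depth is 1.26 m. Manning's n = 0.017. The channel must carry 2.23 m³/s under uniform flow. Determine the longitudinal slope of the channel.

S = 0.000492

For a circular section of diameter D = 2.35 m at depth y = 1.26 m, the central angle is θ = 2 arccos(1 − 2y/D) = 3.286 rad. Then A = (D²/8)(θ − sin θ) = 2.368 m² and P = Dθ/2 = 3.862 m.
Hydraulic radius R = A/P = 2.368/3.862 = 0.6133 m.
From Manning's equation, S = [nQ / (1 A R^(2/3))]² = [0.017 × 2.23 / (1 × 2.368 × 0.6133^(2/3))]² = 0.000492.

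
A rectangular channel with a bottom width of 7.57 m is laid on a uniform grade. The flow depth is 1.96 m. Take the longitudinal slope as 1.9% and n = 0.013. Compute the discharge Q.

Flow area A = b·y = 7.57 × 1.96 = 14.84 m². Wetted perimeter P = b + 2y = 7.57 + 2×1.96 = 11.49 m.
Hydraulic radius R = A/P = 14.84/11.49 = 1.291 m.
Manning's equation: Q = (1/n) A R^(2/3) S^(1/2) = (1/0.013) × 14.84 × 1.291^(2/3) × 0.019^(1/2) = 187 m³/s.

Q = 187 m³/s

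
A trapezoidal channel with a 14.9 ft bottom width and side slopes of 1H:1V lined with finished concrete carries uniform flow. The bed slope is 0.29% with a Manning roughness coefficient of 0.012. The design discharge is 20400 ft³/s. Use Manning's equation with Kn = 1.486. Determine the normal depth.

y_n = 19.6 ft

Manning's equation rearranged: A R^(2/3) = nQ / (1.486·√S) = 0.012 × 20400 / (1.486 × √0.0029) = 3059.
Try y = 22.4 ft: A R^(2/3) = 4051 — high.
Try y = 19.6 ft: A R^(2/3) = 3057 — matches.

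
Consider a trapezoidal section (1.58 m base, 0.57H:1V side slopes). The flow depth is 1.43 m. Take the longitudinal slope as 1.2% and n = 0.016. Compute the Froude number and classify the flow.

supercritical

With bottom width b = 1.58 m and side slope z = 0.57: A = (b + zy)y = (1.58 + 0.57×1.43)×1.43 = 3.425 m²; P = b + 2y√(1+z²) = 1.58 + 2×1.43×1.151 = 4.872 m.
Hydraulic radius R = A/P = 3.425/4.872 = 0.703 m.
V = (1/n) R^(2/3) √S = (1/0.016) × 0.703^(2/3) × √0.012 = 5.413 m/s. Hydraulic depth D_h = A/T = 3.425/3.21 = 1.067 m.
Froude number Fr = V/√(g·D_h) = 5.413/√(9.81×1.067) = 1.67, which is greater than 1, so the flow is supercritical.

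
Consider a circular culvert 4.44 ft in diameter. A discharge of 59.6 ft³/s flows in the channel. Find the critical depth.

At critical depth, Q² T / (g A³) = 1, i.e. A³/T = Q²/g = 59.6²/32.2 = 110.3.
At y = 1.7 ft: A³/T = 37.59 — low.
At y = 2.25 ft: A³/T = 110 — ≈ 110.3.

y_c = 2.25 ft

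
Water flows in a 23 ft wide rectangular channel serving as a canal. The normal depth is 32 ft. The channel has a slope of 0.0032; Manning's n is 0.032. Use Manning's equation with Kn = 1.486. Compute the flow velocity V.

Flow area A = b·y = 23 × 32 = 736 ft². Wetted perimeter P = b + 2y = 23 + 2×32 = 87 ft.
Hydraulic radius R = A/P = 736/87 = 8.46 ft.
From Manning's equation, V = (1.486/n) R^(2/3) S^(1/2) = (1.486/0.032) × 8.46^(2/3) × 0.0032^(1/2) = 10.9 ft/s.

V = 10.9 ft/s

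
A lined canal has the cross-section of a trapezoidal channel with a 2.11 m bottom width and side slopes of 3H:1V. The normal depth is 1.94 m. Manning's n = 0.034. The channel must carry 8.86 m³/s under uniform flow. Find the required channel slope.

S = 0.00035

With bottom width b = 2.11 m and side slope z = 3: A = (b + zy)y = (2.11 + 3×1.94)×1.94 = 15.38 m²; P = b + 2y√(1+z²) = 2.11 + 2×1.94×3.162 = 14.38 m.
Hydraulic radius R = A/P = 15.38/14.38 = 1.07 m.
From Manning's equation, S = [nQ / (1 A R^(2/3))]² = [0.034 × 8.86 / (1 × 15.38 × 1.07^(2/3))]² = 0.00035.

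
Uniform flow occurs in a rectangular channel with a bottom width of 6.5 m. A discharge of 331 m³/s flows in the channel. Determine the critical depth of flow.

For a rectangular channel, critical depth y_c = (q²/g)^(1/3) where q = Q/b = 331/6.5 = 50.92 m²/s.
So y_c = (50.92²/9.81)^(1/3) = 6.42 m.

y_c = 6.42 m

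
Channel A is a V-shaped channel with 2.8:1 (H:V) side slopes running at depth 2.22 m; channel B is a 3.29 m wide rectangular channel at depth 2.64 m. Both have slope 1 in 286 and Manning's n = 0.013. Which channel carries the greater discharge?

channel A

Channel A: For a triangular section with side slope z = 2.8: A = zy² = 2.8×2.22² = 13.8 m²; P = 2y√(1+z²) = 2×2.22×2.973 = 13.2 m. Hydraulic radius R = A/P = 13.8/13.2 = 1.045 m. Q_A = (1/0.013)·13.8·1.045^(2/3)·√0.003497 = 64.65 m³/s.
Channel B: Flow area A = b·y = 3.29 × 2.64 = 8.686 m². Wetted perimeter P = b + 2y = 3.29 + 2×2.64 = 8.57 m. Hydraulic radius R = A/P = 8.686/8.57 = 1.013 m. Q_B = (1/0.013)·8.686·1.013^(2/3)·√0.003497 = 39.86 m³/s.
Q_A = 64.65 m³/s vs Q_B = 39.86 m³/s, so channel A carries more.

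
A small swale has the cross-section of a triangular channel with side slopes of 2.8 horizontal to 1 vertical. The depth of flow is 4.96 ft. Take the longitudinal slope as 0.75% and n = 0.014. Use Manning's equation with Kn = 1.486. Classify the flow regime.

For a triangular section with side slope z = 2.8: A = zy² = 2.8×4.96² = 68.88 ft²; P = 2y√(1+z²) = 2×4.96×2.973 = 29.49 ft.
Hydraulic radius R = A/P = 68.88/29.49 = 2.336 ft.
V = (1.486/n) R^(2/3) √S = (1.486/0.014) × 2.336^(2/3) × √0.0075 = 16.18 ft/s. Hydraulic depth D_h = A/T = 68.88/27.78 = 2.48 ft.
Froude number Fr = V/√(g·D_h) = 16.18/√(32.2×2.48) = 1.81, which is greater than 1, so the flow is supercritical.

supercritical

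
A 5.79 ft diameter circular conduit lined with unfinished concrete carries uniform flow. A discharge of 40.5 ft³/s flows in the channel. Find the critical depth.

At critical depth, Q² T / (g A³) = 1, i.e. A³/T = Q²/g = 40.5²/32.2 = 50.94.
Trying y = 2.13 ft: A³/T = 121.5 — over.
Trying y = 1.2 ft: A³/T = 13.08 — short.
Trying y = 1.7 ft: A³/T = 50.83 — ≈ 50.94.

y_c = 1.7 ft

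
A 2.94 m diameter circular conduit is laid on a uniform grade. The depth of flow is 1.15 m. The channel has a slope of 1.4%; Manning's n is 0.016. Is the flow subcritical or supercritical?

For a circular section of diameter D = 2.94 m at depth y = 1.15 m, the central angle is θ = 2 arccos(1 − 2y/D) = 2.703 rad. Then A = (D²/8)(θ − sin θ) = 2.461 m² and P = Dθ/2 = 3.973 m.
Hydraulic radius R = A/P = 2.461/3.973 = 0.6194 m.
V = (1/n) R^(2/3) √S = (1/0.016) × 0.6194^(2/3) × √0.014 = 5.374 m/s. Hydraulic depth D_h = A/T = 2.461/2.869 = 0.8576 m.
Froude number Fr = V/√(g·D_h) = 5.374/√(9.81×0.8576) = 1.85, which is greater than 1, so the flow is supercritical.

supercritical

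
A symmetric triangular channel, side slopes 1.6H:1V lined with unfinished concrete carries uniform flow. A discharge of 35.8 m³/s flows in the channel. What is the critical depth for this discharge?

y_c = 2.52 m

At critical depth, Q² T / (g A³) = 1, i.e. A³/T = Q²/g = 35.8²/9.81 = 130.6.
Trying y = 1.8 m: A³/T = 24.19 — low.
Trying y = 2.52 m: A³/T = 130.1 — close enough.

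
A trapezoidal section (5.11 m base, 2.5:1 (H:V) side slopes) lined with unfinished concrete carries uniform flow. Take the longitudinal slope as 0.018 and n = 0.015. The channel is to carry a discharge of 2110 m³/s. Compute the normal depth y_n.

Manning's equation rearranged: A R^(2/3) = nQ / (1·√S) = 0.015 × 2110 / (√0.018) = 235.9.
Trying y = 4.92 m: A R^(2/3) = 166.5 — low.
Trying y = 6.2 m: A R^(2/3) = 284.3 — high.
Trying y = 5.72 m: A R^(2/3) = 235.6 — matches.

y_n = 5.72 m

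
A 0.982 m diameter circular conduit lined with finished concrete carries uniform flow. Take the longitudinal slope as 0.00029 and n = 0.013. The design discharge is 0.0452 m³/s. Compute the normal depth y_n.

Manning's equation rearranged: A R^(2/3) = nQ / (1·√S) = 0.013 × 0.0452 / (√0.00029) = 0.03451.
Trying y = 0.246 m: A R^(2/3) = 0.04084 — high.
Trying y = 0.173 m: A R^(2/3) = 0.02009 — low.
Trying y = 0.226 m: A R^(2/3) = 0.0345 — matches.

y_n = 0.226 m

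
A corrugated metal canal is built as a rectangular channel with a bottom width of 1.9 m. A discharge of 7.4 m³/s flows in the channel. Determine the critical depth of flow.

For a rectangular channel, critical depth y_c = (q²/g)^(1/3) where q = Q/b = 7.4/1.9 = 3.895 m²/s.
So y_c = (3.895²/9.81)^(1/3) = 1.16 m.

y_c = 1.16 m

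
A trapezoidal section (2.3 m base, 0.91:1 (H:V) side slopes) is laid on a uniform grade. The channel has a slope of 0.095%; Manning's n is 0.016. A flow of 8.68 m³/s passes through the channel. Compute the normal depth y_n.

Manning's equation rearranged: A R^(2/3) = nQ / (1·√S) = 0.016 × 8.68 / (√0.00095) = 4.506.
Trying y = 1.28 m: A R^(2/3) = 3.725 — too small.
Trying y = 1.65 m: A R^(2/3) = 5.966 — too large.
Trying y = 1.42 m: A R^(2/3) = 4.508 — close enough.

y_n = 1.42 m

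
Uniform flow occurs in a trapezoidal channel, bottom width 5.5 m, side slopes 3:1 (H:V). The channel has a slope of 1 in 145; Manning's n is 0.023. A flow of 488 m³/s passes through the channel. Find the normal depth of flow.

y_n = 4.2 m

Manning's equation rearranged: A R^(2/3) = nQ / (1·√S) = 0.023 × 488 / (√0.006897) = 135.2.
Try y = 5.29 m: A R^(2/3) = 230 — high.
Try y = 4.2 m: A R^(2/3) = 135.2 — matches.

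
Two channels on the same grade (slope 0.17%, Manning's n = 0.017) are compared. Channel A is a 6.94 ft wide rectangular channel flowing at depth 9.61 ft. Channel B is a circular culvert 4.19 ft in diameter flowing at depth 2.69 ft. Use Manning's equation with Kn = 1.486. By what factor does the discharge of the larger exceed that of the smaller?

11.8

Channel A: Flow area A = b·y = 6.94 × 9.61 = 66.69 ft². Wetted perimeter P = b + 2y = 6.94 + 2×9.61 = 26.16 ft. Hydraulic radius R = A/P = 66.69/26.16 = 2.549 ft. Q_A = (1.486/0.017)·66.69·2.549^(2/3)·√0.0017 = 448.6 ft³/s.
Channel B: For a circular section of diameter D = 4.19 ft at depth y = 2.69 ft, the central angle is θ = 2 arccos(1 − 2y/D) = 3.718 rad. Then A = (D²/8)(θ − sin θ) = 9.353 ft² and P = Dθ/2 = 7.788 ft. Hydraulic radius R = A/P = 9.353/7.788 = 1.201 ft. Q_B = (1.486/0.017)·9.353·1.201^(2/3)·√0.0017 = 38.09 ft³/s.
The larger discharge is 448.6 ft³/s and the smaller is 38.09 ft³/s; the ratio is 11.8.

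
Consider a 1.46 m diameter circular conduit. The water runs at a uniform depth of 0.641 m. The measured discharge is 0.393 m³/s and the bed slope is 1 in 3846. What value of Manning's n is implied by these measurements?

For a circular section of diameter D = 1.46 m at depth y = 0.641 m, the central angle is θ = 2 arccos(1 − 2y/D) = 2.897 rad. Then A = (D²/8)(θ − sin θ) = 0.7075 m² and P = Dθ/2 = 2.115 m.
Hydraulic radius R = A/P = 0.7075/2.115 = 0.3345 m.
Rearranging Manning's equation: n = (1/Q) A R^(2/3) S^(1/2) = (1/0.393) × 0.7075 × 0.3345^(2/3) × √0.00026 = 0.014.

n = 0.014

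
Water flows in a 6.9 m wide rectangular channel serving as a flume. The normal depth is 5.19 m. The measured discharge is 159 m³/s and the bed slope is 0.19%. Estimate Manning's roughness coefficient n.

Flow area A = b·y = 6.9 × 5.19 = 35.81 m². Wetted perimeter P = b + 2y = 6.9 + 2×5.19 = 17.28 m.
Hydraulic radius R = A/P = 35.81/17.28 = 2.072 m.
Rearranging Manning's equation: n = (1/Q) A R^(2/3) S^(1/2) = (1/159) × 35.81 × 2.072^(2/3) × √0.0019 = 0.016.

n = 0.016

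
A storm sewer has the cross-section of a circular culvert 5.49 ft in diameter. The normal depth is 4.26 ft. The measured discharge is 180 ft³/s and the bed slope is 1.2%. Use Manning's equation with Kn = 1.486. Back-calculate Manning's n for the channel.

n = 0.025

For a circular section of diameter D = 5.49 ft at depth y = 4.26 ft, the central angle is θ = 2 arccos(1 − 2y/D) = 4.311 rad. Then A = (D²/8)(θ − sin θ) = 19.71 ft² and P = Dθ/2 = 11.83 ft.
Hydraulic radius R = A/P = 19.71/11.83 = 1.666 ft.
Rearranging Manning's equation: n = (1.486/Q) A R^(2/3) S^(1/2) = (1.486/180) × 19.71 × 1.666^(2/3) × √0.012 = 0.025.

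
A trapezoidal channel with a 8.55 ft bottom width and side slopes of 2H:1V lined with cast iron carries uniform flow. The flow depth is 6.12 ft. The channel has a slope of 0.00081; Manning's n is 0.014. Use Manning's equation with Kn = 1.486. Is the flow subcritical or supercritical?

subcritical

With bottom width b = 8.55 ft and side slope z = 2: A = (b + zy)y = (8.55 + 2×6.12)×6.12 = 127.2 ft²; P = b + 2y√(1+z²) = 8.55 + 2×6.12×2.236 = 35.92 ft.
Hydraulic radius R = A/P = 127.2/35.92 = 3.542 ft.
V = (1.486/n) R^(2/3) √S = (1.486/0.014) × 3.542^(2/3) × √0.00081 = 7.02 ft/s. Hydraulic depth D_h = A/T = 127.2/33.03 = 3.852 ft.
Froude number Fr = V/√(g·D_h) = 7.02/√(32.2×3.852) = 0.63, which is less than 1, so the flow is subcritical.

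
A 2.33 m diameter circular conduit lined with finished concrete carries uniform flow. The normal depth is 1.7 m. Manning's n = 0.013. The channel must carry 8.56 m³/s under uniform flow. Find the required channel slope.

For a circular section of diameter D = 2.33 m at depth y = 1.7 m, the central angle is θ = 2 arccos(1 − 2y/D) = 4.096 rad. Then A = (D²/8)(θ − sin θ) = 3.333 m² and P = Dθ/2 = 4.772 m.
Hydraulic radius R = A/P = 3.333/4.772 = 0.6985 m.
From Manning's equation, S = [nQ / (1 A R^(2/3))]² = [0.013 × 8.56 / (1 × 3.333 × 0.6985^(2/3))]² = 0.0018.

S = 0.0018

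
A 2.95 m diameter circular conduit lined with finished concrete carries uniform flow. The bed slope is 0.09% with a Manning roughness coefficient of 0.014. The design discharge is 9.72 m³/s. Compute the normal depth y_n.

y_n = 2.02 m

Manning's equation rearranged: A R^(2/3) = nQ / (1·√S) = 0.014 × 9.72 / (√0.0009) = 4.536.
Try y = 1.42 m: A R^(2/3) = 2.614 — too small.
Try y = 2.23 m: A R^(2/3) = 5.134 — too large.
Try y = 2.02 m: A R^(2/3) = 4.537 — matches.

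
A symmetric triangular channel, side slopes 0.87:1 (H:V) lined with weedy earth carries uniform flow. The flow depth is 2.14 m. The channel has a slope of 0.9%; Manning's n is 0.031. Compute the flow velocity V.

For a triangular section with side slope z = 0.87: A = zy² = 0.87×2.14² = 3.984 m²; P = 2y√(1+z²) = 2×2.14×1.325 = 5.673 m.
Hydraulic radius R = A/P = 3.984/5.673 = 0.7023 m.
From Manning's equation, V = (1/n) R^(2/3) S^(1/2) = (1/0.031) × 0.7023^(2/3) × 0.009^(1/2) = 2.42 m/s.

V = 2.42 m/s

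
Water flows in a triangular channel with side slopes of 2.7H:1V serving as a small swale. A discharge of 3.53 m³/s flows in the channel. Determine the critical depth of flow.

At critical depth, Q² T / (g A³) = 1, i.e. A³/T = Q²/g = 3.53²/9.81 = 1.27.
Trying y = 0.908 m: A³/T = 2.25 — too large.
Trying y = 0.81 m: A³/T = 1.271 — close enough.

y_c = 0.81 m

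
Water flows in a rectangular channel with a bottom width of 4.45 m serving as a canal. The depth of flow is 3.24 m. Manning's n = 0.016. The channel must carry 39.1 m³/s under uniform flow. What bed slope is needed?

Flow area A = b·y = 4.45 × 3.24 = 14.42 m². Wetted perimeter P = b + 2y = 4.45 + 2×3.24 = 10.93 m.
Hydraulic radius R = A/P = 14.42/10.93 = 1.319 m.
From Manning's equation, S = [nQ / (1 A R^(2/3))]² = [0.016 × 39.1 / (1 × 14.42 × 1.319^(2/3))]² = 0.0013.

S = 0.0013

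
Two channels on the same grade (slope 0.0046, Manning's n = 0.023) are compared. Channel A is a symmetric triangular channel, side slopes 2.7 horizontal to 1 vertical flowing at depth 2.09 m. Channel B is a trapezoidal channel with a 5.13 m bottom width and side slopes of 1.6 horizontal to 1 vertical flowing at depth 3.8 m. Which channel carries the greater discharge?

channel B

Channel A: For a triangular section with side slope z = 2.7: A = zy² = 2.7×2.09² = 11.79 m²; P = 2y√(1+z²) = 2×2.09×2.879 = 12.04 m. Hydraulic radius R = A/P = 11.79/12.04 = 0.9799 m. Q_A = (1/0.023)·11.79·0.9799^(2/3)·√0.0046 = 34.31 m³/s.
Channel B: With bottom width b = 5.13 m and side slope z = 1.6: A = (b + zy)y = (5.13 + 1.6×3.8)×3.8 = 42.6 m²; P = b + 2y√(1+z²) = 5.13 + 2×3.8×1.887 = 19.47 m. Hydraulic radius R = A/P = 42.6/19.47 = 2.188 m. Q_B = (1/0.023)·42.6·2.188^(2/3)·√0.0046 = 211.7 m³/s.
Q_A = 34.31 m³/s vs Q_B = 211.7 m³/s, so channel B carries more.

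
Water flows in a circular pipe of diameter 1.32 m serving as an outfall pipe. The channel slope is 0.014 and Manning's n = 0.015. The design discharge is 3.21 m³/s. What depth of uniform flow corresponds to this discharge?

Manning's equation rearranged: A R^(2/3) = nQ / (1·√S) = 0.015 × 3.21 / (√0.014) = 0.4069.
Try y = 0.938 m: A R^(2/3) = 0.5579 — high.
Try y = 0.618 m: A R^(2/3) = 0.2918 — low.
Try y = 0.754 m: A R^(2/3) = 0.4067 — close enough.

y_n = 0.754 m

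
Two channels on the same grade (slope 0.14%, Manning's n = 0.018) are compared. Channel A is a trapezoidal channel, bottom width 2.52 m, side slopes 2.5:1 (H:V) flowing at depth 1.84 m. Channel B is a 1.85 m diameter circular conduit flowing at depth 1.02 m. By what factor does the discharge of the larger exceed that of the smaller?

Channel A: With bottom width b = 2.52 m and side slope z = 2.5: A = (b + zy)y = (2.52 + 2.5×1.84)×1.84 = 13.1 m²; P = b + 2y√(1+z²) = 2.52 + 2×1.84×2.693 = 12.43 m. Hydraulic radius R = A/P = 13.1/12.43 = 1.054 m. Q_A = (1/0.018)·13.1·1.054^(2/3)·√0.0014 = 28.21 m³/s.
Channel B: For a circular section of diameter D = 1.85 m at depth y = 1.02 m, the central angle is θ = 2 arccos(1 − 2y/D) = 3.347 rad. Then A = (D²/8)(θ − sin θ) = 1.519 m² and P = Dθ/2 = 3.096 m. Hydraulic radius R = A/P = 1.519/3.096 = 0.4907 m. Q_B = (1/0.018)·1.519·0.4907^(2/3)·√0.0014 = 1.965 m³/s.
The larger discharge is 28.21 m³/s and the smaller is 1.965 m³/s; the ratio is 14.4.

14.4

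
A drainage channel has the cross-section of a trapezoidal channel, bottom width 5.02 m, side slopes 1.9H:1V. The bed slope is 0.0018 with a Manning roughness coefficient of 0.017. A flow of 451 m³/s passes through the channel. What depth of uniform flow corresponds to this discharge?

Manning's equation rearranged: A R^(2/3) = nQ / (1·√S) = 0.017 × 451 / (√0.0018) = 180.7.
Trying y = 4.71 m: A R^(2/3) = 124.6 — too small.
Trying y = 5.57 m: A R^(2/3) = 180.9 — matches.

y_n = 5.57 m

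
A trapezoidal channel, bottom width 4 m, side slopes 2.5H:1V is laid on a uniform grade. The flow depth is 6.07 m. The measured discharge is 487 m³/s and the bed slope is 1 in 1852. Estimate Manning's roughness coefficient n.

n = 0.012

With bottom width b = 4 m and side slope z = 2.5: A = (b + zy)y = (4 + 2.5×6.07)×6.07 = 116.4 m²; P = b + 2y√(1+z²) = 4 + 2×6.07×2.693 = 36.69 m.
Hydraulic radius R = A/P = 116.4/36.69 = 3.172 m.
Rearranging Manning's equation: n = (1/Q) A R^(2/3) S^(1/2) = (1/487) × 116.4 × 3.172^(2/3) × √0.00054 = 0.012.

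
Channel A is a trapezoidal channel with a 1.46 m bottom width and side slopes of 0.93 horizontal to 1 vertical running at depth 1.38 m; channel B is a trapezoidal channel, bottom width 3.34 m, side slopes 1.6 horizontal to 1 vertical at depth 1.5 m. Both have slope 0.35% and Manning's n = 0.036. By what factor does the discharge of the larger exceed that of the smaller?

Channel A: With bottom width b = 1.46 m and side slope z = 0.93: A = (b + zy)y = (1.46 + 0.93×1.38)×1.38 = 3.786 m²; P = b + 2y√(1+z²) = 1.46 + 2×1.38×1.366 = 5.229 m. Hydraulic radius R = A/P = 3.786/5.229 = 0.724 m. Q_A = (1/0.036)·3.786·0.724^(2/3)·√0.0035 = 5.016 m³/s.
Channel B: With bottom width b = 3.34 m and side slope z = 1.6: A = (b + zy)y = (3.34 + 1.6×1.5)×1.5 = 8.61 m²; P = b + 2y√(1+z²) = 3.34 + 2×1.5×1.887 = 9 m. Hydraulic radius R = A/P = 8.61/9 = 0.9566 m. Q_B = (1/0.036)·8.61·0.9566^(2/3)·√0.0035 = 13.74 m³/s.
The larger discharge is 13.74 m³/s and the smaller is 5.016 m³/s; the ratio is 2.74.

2.74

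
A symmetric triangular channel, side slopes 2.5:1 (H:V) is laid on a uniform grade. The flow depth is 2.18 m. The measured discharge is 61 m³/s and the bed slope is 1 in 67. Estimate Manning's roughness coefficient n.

n = 0.024

For a triangular section with side slope z = 2.5: A = zy² = 2.5×2.18² = 11.88 m²; P = 2y√(1+z²) = 2×2.18×2.693 = 11.74 m.
Hydraulic radius R = A/P = 11.88/11.74 = 1.012 m.
Rearranging Manning's equation: n = (1/Q) A R^(2/3) S^(1/2) = (1/61) × 11.88 × 1.012^(2/3) × √0.01493 = 0.024.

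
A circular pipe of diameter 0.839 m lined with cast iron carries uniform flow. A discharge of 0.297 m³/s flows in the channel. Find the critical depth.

y_c = 0.321 m

At critical depth, Q² T / (g A³) = 1, i.e. A³/T = Q²/g = 0.297²/9.81 = 0.008992.
At y = 0.373 m: A³/T = 0.01607 — too large.
At y = 0.268 m: A³/T = 0.004501 — too small.
At y = 0.321 m: A³/T = 0.00903 — ≈ 0.008992.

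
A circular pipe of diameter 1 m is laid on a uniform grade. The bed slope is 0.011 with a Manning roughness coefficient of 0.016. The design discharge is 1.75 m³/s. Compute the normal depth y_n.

Manning's equation rearranged: A R^(2/3) = nQ / (1·√S) = 0.016 × 1.75 / (√0.011) = 0.267.
Trying y = 0.782 m: A R^(2/3) = 0.2977 — over.
Trying y = 0.596 m: A R^(2/3) = 0.2073 — short.
Trying y = 0.712 m: A R^(2/3) = 0.2667 — close enough.

y_n = 0.712 m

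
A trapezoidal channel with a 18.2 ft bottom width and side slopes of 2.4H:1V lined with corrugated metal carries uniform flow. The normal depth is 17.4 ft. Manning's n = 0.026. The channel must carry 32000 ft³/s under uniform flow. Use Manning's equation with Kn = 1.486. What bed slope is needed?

With bottom width b = 18.2 ft and side slope z = 2.4: A = (b + zy)y = (18.2 + 2.4×17.4)×17.4 = 1043 ft²; P = b + 2y√(1+z²) = 18.2 + 2×17.4×2.6 = 108.7 ft.
Hydraulic radius R = A/P = 1043/108.7 = 9.6 ft.
From Manning's equation, S = [nQ / (1.486 A R^(2/3))]² = [0.026 × 32000 / (1.486 × 1043 × 9.6^(2/3))]² = 0.0141.

S = 0.0141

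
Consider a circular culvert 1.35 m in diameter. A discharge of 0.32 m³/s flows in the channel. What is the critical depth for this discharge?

y_c = 0.291 m

At critical depth, Q² T / (g A³) = 1, i.e. A³/T = Q²/g = 0.32²/9.81 = 0.01044.
At y = 0.245 m: A³/T = 0.005354 — low.
At y = 0.324 m: A³/T = 0.01599 — high.
At y = 0.291 m: A³/T = 0.01051 — matches.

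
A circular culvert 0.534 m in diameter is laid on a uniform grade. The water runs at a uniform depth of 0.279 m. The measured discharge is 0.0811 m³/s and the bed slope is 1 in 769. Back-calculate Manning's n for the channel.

For a circular section of diameter D = 0.534 m at depth y = 0.279 m, the central angle is θ = 2 arccos(1 − 2y/D) = 3.232 rad. Then A = (D²/8)(θ − sin θ) = 0.1184 m² and P = Dθ/2 = 0.8628 m.
Hydraulic radius R = A/P = 0.1184/0.8628 = 0.1372 m.
Rearranging Manning's equation: n = (1/Q) A R^(2/3) S^(1/2) = (1/0.0811) × 0.1184 × 0.1372^(2/3) × √0.0013 = 0.014.

n = 0.014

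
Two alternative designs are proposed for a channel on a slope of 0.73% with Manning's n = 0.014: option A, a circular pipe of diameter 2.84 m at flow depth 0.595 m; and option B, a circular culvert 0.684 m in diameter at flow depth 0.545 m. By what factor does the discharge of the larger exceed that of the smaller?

4.4

Channel A: For a circular section of diameter D = 2.84 m at depth y = 0.595 m, the central angle is θ = 2 arccos(1 − 2y/D) = 1.902 rad. Then A = (D²/8)(θ − sin θ) = 0.9638 m² and P = Dθ/2 = 2.7 m. Hydraulic radius R = A/P = 0.9638/2.7 = 0.3569 m. Q_A = (1/0.014)·0.9638·0.3569^(2/3)·√0.0073 = 2.96 m³/s.
Channel B: For a circular section of diameter D = 0.684 m at depth y = 0.545 m, the central angle is θ = 2 arccos(1 − 2y/D) = 4.413 rad. Then A = (D²/8)(θ − sin θ) = 0.3139 m² and P = Dθ/2 = 1.509 m. Hydraulic radius R = A/P = 0.3139/1.509 = 0.208 m. Q_B = (1/0.014)·0.3139·0.208^(2/3)·√0.0073 = 0.6726 m³/s.
The larger discharge is 2.96 m³/s and the smaller is 0.6726 m³/s; the ratio is 4.4.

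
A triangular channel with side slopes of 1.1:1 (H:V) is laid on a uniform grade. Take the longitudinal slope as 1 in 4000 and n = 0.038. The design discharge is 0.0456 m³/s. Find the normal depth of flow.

y_n = 0.54 m

Manning's equation rearranged: A R^(2/3) = nQ / (1·√S) = 0.038 × 0.0456 / (√0.00025) = 0.1096.
Try y = 0.691 m: A R^(2/3) = 0.2116 — over.
Try y = 0.412 m: A R^(2/3) = 0.05328 — short.
Try y = 0.54 m: A R^(2/3) = 0.1096 — ≈ 0.1096.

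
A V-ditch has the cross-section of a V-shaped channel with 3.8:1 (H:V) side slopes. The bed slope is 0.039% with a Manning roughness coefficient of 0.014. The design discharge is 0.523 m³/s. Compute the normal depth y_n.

Manning's equation rearranged: A R^(2/3) = nQ / (1·√S) = 0.014 × 0.523 / (√0.00039) = 0.3708.
At y = 0.451 m: A R^(2/3) = 0.28 — short.
At y = 0.635 m: A R^(2/3) = 0.6974 — over.
At y = 0.501 m: A R^(2/3) = 0.3707 — close enough.

y_n = 0.501 m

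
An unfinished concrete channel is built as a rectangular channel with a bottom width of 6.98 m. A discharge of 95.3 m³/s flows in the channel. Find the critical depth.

For a rectangular channel, critical depth y_c = (q²/g)^(1/3) where q = Q/b = 95.3/6.98 = 13.65 m²/s.
So y_c = (13.65²/9.81)^(1/3) = 2.67 m.

y_c = 2.67 m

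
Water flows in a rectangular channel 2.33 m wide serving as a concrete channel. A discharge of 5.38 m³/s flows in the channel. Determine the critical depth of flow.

y_c = 0.816 m

For a rectangular channel, critical depth y_c = (q²/g)^(1/3) where q = Q/b = 5.38/2.33 = 2.309 m²/s.
So y_c = (2.309²/9.81)^(1/3) = 0.816 m.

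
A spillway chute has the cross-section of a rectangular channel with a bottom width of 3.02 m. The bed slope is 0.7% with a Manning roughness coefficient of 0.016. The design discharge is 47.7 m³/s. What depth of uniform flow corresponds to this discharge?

Manning's equation rearranged: A R^(2/3) = nQ / (1·√S) = 0.016 × 47.7 / (√0.007) = 9.122.
Try y = 3.41 m: A R^(2/3) = 10.62 — over.
Try y = 2.12 m: A R^(2/3) = 5.888 — short.
Try y = 3.01 m: A R^(2/3) = 9.124 — matches.

y_n = 3.01 m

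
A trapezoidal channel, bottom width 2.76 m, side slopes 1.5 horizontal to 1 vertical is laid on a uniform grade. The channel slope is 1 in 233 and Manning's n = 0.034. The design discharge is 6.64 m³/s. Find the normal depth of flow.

Manning's equation rearranged: A R^(2/3) = nQ / (1·√S) = 0.034 × 6.64 / (√0.004292) = 3.446.
Trying y = 1.22 m: A R^(2/3) = 4.754 — too large.
Trying y = 0.885 m: A R^(2/3) = 2.596 — too small.
Trying y = 1.03 m: A R^(2/3) = 3.445 — matches.

y_n = 1.03 m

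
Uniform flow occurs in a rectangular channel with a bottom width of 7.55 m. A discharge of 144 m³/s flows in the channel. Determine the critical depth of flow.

For a rectangular channel, critical depth y_c = (q²/g)^(1/3) where q = Q/b = 144/7.55 = 19.07 m²/s.
So y_c = (19.07²/9.81)^(1/3) = 3.33 m.

y_c = 3.33 m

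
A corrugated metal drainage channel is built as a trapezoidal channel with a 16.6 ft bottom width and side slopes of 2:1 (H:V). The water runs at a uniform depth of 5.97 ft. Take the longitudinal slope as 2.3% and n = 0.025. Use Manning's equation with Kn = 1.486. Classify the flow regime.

With bottom width b = 16.6 ft and side slope z = 2: A = (b + zy)y = (16.6 + 2×5.97)×5.97 = 170.4 ft²; P = b + 2y√(1+z²) = 16.6 + 2×5.97×2.236 = 43.3 ft.
Hydraulic radius R = A/P = 170.4/43.3 = 3.935 ft.
V = (1.486/n) R^(2/3) √S = (1.486/0.025) × 3.935^(2/3) × √0.023 = 22.47 ft/s. Hydraulic depth D_h = A/T = 170.4/40.48 = 4.209 ft.
Froude number Fr = V/√(g·D_h) = 22.47/√(32.2×4.209) = 1.93, which is greater than 1, so the flow is supercritical.

supercritical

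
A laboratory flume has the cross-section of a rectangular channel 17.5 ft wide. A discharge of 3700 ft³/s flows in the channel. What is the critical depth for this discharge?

For a rectangular channel, critical depth y_c = (q²/g)^(1/3) where q = Q/b = 3700/17.5 = 211.4 ft²/s.
So y_c = (211.4²/32.2)^(1/3) = 11.2 ft.

y_c = 11.2 ft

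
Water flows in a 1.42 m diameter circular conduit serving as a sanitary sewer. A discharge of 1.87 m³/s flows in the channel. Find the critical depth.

At critical depth, Q² T / (g A³) = 1, i.e. A³/T = Q²/g = 1.87²/9.81 = 0.3565.
Trying y = 0.532 m: A³/T = 0.1157 — low.
Trying y = 0.714 m: A³/T = 0.3572 — ≈ 0.3565.

y_c = 0.714 m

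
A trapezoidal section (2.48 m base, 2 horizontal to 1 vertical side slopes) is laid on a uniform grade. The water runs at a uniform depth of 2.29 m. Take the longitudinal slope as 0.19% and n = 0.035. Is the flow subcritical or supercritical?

With bottom width b = 2.48 m and side slope z = 2: A = (b + zy)y = (2.48 + 2×2.29)×2.29 = 16.17 m²; P = b + 2y√(1+z²) = 2.48 + 2×2.29×2.236 = 12.72 m.
Hydraulic radius R = A/P = 16.17/12.72 = 1.271 m.
V = (1/n) R^(2/3) √S = (1/0.035) × 1.271^(2/3) × √0.0019 = 1.461 m/s. Hydraulic depth D_h = A/T = 16.17/11.64 = 1.389 m.
Froude number Fr = V/√(g·D_h) = 1.461/√(9.81×1.389) = 0.396, which is less than 1, so the flow is subcritical.

subcritical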